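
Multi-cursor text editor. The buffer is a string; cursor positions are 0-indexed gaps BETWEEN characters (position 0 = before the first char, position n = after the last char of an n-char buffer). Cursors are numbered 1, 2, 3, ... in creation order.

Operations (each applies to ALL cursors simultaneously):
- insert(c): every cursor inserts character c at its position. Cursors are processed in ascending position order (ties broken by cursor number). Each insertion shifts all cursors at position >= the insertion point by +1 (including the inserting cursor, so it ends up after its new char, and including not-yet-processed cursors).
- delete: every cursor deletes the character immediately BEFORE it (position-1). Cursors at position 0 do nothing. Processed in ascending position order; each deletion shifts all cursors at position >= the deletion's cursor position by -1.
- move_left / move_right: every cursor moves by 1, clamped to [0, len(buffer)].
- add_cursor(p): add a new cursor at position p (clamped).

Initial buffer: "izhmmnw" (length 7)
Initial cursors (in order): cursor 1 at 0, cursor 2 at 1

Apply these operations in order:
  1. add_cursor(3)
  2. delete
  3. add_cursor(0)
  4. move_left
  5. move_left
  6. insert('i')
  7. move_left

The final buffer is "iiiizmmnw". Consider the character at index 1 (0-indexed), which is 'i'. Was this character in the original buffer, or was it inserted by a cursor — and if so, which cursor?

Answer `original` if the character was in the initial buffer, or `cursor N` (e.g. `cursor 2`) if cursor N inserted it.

Answer: cursor 2

Derivation:
After op 1 (add_cursor(3)): buffer="izhmmnw" (len 7), cursors c1@0 c2@1 c3@3, authorship .......
After op 2 (delete): buffer="zmmnw" (len 5), cursors c1@0 c2@0 c3@1, authorship .....
After op 3 (add_cursor(0)): buffer="zmmnw" (len 5), cursors c1@0 c2@0 c4@0 c3@1, authorship .....
After op 4 (move_left): buffer="zmmnw" (len 5), cursors c1@0 c2@0 c3@0 c4@0, authorship .....
After op 5 (move_left): buffer="zmmnw" (len 5), cursors c1@0 c2@0 c3@0 c4@0, authorship .....
After op 6 (insert('i')): buffer="iiiizmmnw" (len 9), cursors c1@4 c2@4 c3@4 c4@4, authorship 1234.....
After op 7 (move_left): buffer="iiiizmmnw" (len 9), cursors c1@3 c2@3 c3@3 c4@3, authorship 1234.....
Authorship (.=original, N=cursor N): 1 2 3 4 . . . . .
Index 1: author = 2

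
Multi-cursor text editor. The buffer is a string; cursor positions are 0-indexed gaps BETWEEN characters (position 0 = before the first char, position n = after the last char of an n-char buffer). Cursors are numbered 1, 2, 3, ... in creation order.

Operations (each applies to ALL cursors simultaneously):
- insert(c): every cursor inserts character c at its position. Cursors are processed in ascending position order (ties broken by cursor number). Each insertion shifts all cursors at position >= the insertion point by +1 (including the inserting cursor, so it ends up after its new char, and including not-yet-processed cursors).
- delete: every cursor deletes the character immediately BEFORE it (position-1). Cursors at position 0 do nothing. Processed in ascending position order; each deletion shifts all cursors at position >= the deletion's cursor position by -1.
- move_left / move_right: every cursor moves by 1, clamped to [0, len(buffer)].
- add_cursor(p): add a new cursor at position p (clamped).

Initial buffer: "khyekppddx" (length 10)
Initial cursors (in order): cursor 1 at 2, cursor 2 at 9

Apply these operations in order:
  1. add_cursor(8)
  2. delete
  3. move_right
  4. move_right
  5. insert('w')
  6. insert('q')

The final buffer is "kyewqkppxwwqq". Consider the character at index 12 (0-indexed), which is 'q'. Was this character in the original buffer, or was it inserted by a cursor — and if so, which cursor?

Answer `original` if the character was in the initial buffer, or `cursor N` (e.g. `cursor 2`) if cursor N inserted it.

After op 1 (add_cursor(8)): buffer="khyekppddx" (len 10), cursors c1@2 c3@8 c2@9, authorship ..........
After op 2 (delete): buffer="kyekppx" (len 7), cursors c1@1 c2@6 c3@6, authorship .......
After op 3 (move_right): buffer="kyekppx" (len 7), cursors c1@2 c2@7 c3@7, authorship .......
After op 4 (move_right): buffer="kyekppx" (len 7), cursors c1@3 c2@7 c3@7, authorship .......
After op 5 (insert('w')): buffer="kyewkppxww" (len 10), cursors c1@4 c2@10 c3@10, authorship ...1....23
After op 6 (insert('q')): buffer="kyewqkppxwwqq" (len 13), cursors c1@5 c2@13 c3@13, authorship ...11....2323
Authorship (.=original, N=cursor N): . . . 1 1 . . . . 2 3 2 3
Index 12: author = 3

Answer: cursor 3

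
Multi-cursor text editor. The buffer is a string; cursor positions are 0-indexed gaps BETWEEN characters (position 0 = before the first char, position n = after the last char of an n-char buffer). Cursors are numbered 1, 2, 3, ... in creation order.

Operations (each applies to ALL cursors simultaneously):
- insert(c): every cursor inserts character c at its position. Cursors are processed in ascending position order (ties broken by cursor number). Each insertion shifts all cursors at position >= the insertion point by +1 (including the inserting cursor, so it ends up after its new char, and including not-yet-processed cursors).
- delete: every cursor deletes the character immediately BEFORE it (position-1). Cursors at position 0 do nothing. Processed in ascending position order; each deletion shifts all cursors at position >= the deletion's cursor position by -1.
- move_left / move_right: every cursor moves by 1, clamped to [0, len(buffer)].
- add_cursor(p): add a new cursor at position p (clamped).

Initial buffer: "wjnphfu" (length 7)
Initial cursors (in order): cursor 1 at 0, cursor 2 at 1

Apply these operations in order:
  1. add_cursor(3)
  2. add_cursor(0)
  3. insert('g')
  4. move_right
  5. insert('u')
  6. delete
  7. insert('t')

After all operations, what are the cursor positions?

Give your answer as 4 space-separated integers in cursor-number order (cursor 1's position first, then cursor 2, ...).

Answer: 5 8 12 5

Derivation:
After op 1 (add_cursor(3)): buffer="wjnphfu" (len 7), cursors c1@0 c2@1 c3@3, authorship .......
After op 2 (add_cursor(0)): buffer="wjnphfu" (len 7), cursors c1@0 c4@0 c2@1 c3@3, authorship .......
After op 3 (insert('g')): buffer="ggwgjngphfu" (len 11), cursors c1@2 c4@2 c2@4 c3@7, authorship 14.2..3....
After op 4 (move_right): buffer="ggwgjngphfu" (len 11), cursors c1@3 c4@3 c2@5 c3@8, authorship 14.2..3....
After op 5 (insert('u')): buffer="ggwuugjungpuhfu" (len 15), cursors c1@5 c4@5 c2@8 c3@12, authorship 14.142.2.3.3...
After op 6 (delete): buffer="ggwgjngphfu" (len 11), cursors c1@3 c4@3 c2@5 c3@8, authorship 14.2..3....
After op 7 (insert('t')): buffer="ggwttgjtngpthfu" (len 15), cursors c1@5 c4@5 c2@8 c3@12, authorship 14.142.2.3.3...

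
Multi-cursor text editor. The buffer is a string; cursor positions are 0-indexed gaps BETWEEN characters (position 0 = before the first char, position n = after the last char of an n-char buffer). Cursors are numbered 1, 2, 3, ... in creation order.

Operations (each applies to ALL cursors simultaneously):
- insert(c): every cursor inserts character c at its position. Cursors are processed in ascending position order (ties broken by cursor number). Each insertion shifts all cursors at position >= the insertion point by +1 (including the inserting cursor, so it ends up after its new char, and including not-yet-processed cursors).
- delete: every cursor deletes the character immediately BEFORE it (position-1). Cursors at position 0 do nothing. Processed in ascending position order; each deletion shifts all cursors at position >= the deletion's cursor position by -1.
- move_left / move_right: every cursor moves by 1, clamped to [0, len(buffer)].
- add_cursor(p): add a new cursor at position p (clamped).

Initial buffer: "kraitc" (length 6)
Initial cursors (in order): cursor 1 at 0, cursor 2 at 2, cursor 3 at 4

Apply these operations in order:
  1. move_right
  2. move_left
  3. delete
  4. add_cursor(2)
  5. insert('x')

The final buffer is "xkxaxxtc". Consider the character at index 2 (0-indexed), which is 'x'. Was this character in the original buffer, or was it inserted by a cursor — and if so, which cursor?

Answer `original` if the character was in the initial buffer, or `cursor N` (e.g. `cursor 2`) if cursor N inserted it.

Answer: cursor 2

Derivation:
After op 1 (move_right): buffer="kraitc" (len 6), cursors c1@1 c2@3 c3@5, authorship ......
After op 2 (move_left): buffer="kraitc" (len 6), cursors c1@0 c2@2 c3@4, authorship ......
After op 3 (delete): buffer="katc" (len 4), cursors c1@0 c2@1 c3@2, authorship ....
After op 4 (add_cursor(2)): buffer="katc" (len 4), cursors c1@0 c2@1 c3@2 c4@2, authorship ....
After op 5 (insert('x')): buffer="xkxaxxtc" (len 8), cursors c1@1 c2@3 c3@6 c4@6, authorship 1.2.34..
Authorship (.=original, N=cursor N): 1 . 2 . 3 4 . .
Index 2: author = 2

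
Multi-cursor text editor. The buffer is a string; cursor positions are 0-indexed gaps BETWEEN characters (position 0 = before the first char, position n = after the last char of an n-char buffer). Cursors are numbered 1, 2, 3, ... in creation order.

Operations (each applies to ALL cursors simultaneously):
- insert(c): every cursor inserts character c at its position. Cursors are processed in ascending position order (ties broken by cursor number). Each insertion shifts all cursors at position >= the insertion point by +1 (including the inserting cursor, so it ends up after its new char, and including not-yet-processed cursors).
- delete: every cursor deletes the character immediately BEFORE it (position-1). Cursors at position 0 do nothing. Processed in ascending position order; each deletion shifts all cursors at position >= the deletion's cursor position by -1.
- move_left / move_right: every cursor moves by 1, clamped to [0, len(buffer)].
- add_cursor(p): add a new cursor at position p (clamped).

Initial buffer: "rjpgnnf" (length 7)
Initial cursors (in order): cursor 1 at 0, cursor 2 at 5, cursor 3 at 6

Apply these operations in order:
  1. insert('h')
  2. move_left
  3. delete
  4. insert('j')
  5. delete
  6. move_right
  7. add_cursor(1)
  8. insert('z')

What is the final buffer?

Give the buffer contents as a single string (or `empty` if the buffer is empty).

After op 1 (insert('h')): buffer="hrjpgnhnhf" (len 10), cursors c1@1 c2@7 c3@9, authorship 1.....2.3.
After op 2 (move_left): buffer="hrjpgnhnhf" (len 10), cursors c1@0 c2@6 c3@8, authorship 1.....2.3.
After op 3 (delete): buffer="hrjpghhf" (len 8), cursors c1@0 c2@5 c3@6, authorship 1....23.
After op 4 (insert('j')): buffer="jhrjpgjhjhf" (len 11), cursors c1@1 c2@7 c3@9, authorship 11....2233.
After op 5 (delete): buffer="hrjpghhf" (len 8), cursors c1@0 c2@5 c3@6, authorship 1....23.
After op 6 (move_right): buffer="hrjpghhf" (len 8), cursors c1@1 c2@6 c3@7, authorship 1....23.
After op 7 (add_cursor(1)): buffer="hrjpghhf" (len 8), cursors c1@1 c4@1 c2@6 c3@7, authorship 1....23.
After op 8 (insert('z')): buffer="hzzrjpghzhzf" (len 12), cursors c1@3 c4@3 c2@9 c3@11, authorship 114....2233.

Answer: hzzrjpghzhzf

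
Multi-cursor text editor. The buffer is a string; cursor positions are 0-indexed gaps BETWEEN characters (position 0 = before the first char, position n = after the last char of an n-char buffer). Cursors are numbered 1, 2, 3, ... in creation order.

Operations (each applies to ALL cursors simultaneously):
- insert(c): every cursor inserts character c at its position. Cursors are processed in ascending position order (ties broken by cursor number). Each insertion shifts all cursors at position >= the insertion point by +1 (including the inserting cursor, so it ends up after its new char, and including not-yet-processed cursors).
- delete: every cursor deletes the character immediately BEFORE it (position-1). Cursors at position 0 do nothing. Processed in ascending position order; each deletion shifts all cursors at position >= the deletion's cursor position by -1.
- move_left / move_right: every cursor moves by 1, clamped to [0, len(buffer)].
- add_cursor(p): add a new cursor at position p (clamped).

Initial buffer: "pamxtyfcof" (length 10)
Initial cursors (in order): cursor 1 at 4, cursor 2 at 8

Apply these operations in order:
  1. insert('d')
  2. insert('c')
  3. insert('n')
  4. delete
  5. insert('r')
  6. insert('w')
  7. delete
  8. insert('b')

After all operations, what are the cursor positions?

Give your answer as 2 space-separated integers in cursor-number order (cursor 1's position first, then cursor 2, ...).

After op 1 (insert('d')): buffer="pamxdtyfcdof" (len 12), cursors c1@5 c2@10, authorship ....1....2..
After op 2 (insert('c')): buffer="pamxdctyfcdcof" (len 14), cursors c1@6 c2@12, authorship ....11....22..
After op 3 (insert('n')): buffer="pamxdcntyfcdcnof" (len 16), cursors c1@7 c2@14, authorship ....111....222..
After op 4 (delete): buffer="pamxdctyfcdcof" (len 14), cursors c1@6 c2@12, authorship ....11....22..
After op 5 (insert('r')): buffer="pamxdcrtyfcdcrof" (len 16), cursors c1@7 c2@14, authorship ....111....222..
After op 6 (insert('w')): buffer="pamxdcrwtyfcdcrwof" (len 18), cursors c1@8 c2@16, authorship ....1111....2222..
After op 7 (delete): buffer="pamxdcrtyfcdcrof" (len 16), cursors c1@7 c2@14, authorship ....111....222..
After op 8 (insert('b')): buffer="pamxdcrbtyfcdcrbof" (len 18), cursors c1@8 c2@16, authorship ....1111....2222..

Answer: 8 16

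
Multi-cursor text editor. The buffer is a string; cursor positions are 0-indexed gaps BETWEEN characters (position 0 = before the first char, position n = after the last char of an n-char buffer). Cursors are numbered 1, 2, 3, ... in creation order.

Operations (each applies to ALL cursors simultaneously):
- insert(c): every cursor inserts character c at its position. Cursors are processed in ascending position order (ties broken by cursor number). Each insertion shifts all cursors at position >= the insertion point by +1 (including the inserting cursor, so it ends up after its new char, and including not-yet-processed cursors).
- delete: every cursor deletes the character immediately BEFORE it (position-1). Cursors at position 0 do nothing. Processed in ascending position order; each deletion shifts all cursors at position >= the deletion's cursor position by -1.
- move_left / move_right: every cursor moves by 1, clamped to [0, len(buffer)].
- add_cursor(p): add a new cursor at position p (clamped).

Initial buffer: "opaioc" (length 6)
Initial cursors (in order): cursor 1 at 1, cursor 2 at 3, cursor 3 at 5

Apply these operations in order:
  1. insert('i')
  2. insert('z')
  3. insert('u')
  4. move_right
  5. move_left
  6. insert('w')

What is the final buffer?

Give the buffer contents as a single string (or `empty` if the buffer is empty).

Answer: oizuwpaizuwioizuwc

Derivation:
After op 1 (insert('i')): buffer="oipaiioic" (len 9), cursors c1@2 c2@5 c3@8, authorship .1..2..3.
After op 2 (insert('z')): buffer="oizpaizioizc" (len 12), cursors c1@3 c2@7 c3@11, authorship .11..22..33.
After op 3 (insert('u')): buffer="oizupaizuioizuc" (len 15), cursors c1@4 c2@9 c3@14, authorship .111..222..333.
After op 4 (move_right): buffer="oizupaizuioizuc" (len 15), cursors c1@5 c2@10 c3@15, authorship .111..222..333.
After op 5 (move_left): buffer="oizupaizuioizuc" (len 15), cursors c1@4 c2@9 c3@14, authorship .111..222..333.
After op 6 (insert('w')): buffer="oizuwpaizuwioizuwc" (len 18), cursors c1@5 c2@11 c3@17, authorship .1111..2222..3333.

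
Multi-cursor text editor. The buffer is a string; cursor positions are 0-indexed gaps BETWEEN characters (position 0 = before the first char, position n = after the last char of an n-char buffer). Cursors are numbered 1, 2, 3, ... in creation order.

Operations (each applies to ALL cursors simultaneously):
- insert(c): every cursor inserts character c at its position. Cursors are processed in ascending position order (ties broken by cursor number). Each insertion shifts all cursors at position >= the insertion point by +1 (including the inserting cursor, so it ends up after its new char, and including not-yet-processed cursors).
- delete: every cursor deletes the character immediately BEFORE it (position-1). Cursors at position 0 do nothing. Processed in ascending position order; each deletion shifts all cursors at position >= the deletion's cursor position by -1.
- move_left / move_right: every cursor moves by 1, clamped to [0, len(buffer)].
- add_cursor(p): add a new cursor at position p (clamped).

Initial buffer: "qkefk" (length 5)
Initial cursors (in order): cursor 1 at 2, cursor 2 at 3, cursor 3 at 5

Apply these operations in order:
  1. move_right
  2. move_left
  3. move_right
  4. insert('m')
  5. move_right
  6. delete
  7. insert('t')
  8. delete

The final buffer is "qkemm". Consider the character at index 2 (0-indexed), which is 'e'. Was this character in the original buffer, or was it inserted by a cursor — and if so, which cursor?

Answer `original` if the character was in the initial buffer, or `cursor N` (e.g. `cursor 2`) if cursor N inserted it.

After op 1 (move_right): buffer="qkefk" (len 5), cursors c1@3 c2@4 c3@5, authorship .....
After op 2 (move_left): buffer="qkefk" (len 5), cursors c1@2 c2@3 c3@4, authorship .....
After op 3 (move_right): buffer="qkefk" (len 5), cursors c1@3 c2@4 c3@5, authorship .....
After op 4 (insert('m')): buffer="qkemfmkm" (len 8), cursors c1@4 c2@6 c3@8, authorship ...1.2.3
After op 5 (move_right): buffer="qkemfmkm" (len 8), cursors c1@5 c2@7 c3@8, authorship ...1.2.3
After op 6 (delete): buffer="qkemm" (len 5), cursors c1@4 c2@5 c3@5, authorship ...12
After op 7 (insert('t')): buffer="qkemtmtt" (len 8), cursors c1@5 c2@8 c3@8, authorship ...11223
After op 8 (delete): buffer="qkemm" (len 5), cursors c1@4 c2@5 c3@5, authorship ...12
Authorship (.=original, N=cursor N): . . . 1 2
Index 2: author = original

Answer: original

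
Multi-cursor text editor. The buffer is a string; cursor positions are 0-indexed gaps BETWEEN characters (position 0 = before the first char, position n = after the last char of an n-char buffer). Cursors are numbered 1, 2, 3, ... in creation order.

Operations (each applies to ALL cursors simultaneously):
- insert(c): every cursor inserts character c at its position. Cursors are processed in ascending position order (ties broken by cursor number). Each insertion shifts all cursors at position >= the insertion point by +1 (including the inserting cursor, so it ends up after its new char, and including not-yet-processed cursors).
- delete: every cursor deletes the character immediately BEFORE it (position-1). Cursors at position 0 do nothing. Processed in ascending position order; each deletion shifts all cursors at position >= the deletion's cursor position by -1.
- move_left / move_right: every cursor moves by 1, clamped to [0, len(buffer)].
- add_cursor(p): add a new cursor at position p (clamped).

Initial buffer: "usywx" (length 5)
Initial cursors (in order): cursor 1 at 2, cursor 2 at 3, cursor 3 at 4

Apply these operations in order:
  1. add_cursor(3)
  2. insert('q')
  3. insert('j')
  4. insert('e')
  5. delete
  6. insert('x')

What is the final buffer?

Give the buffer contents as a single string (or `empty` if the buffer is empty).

Answer: usqjxyqqjjxxwqjxx

Derivation:
After op 1 (add_cursor(3)): buffer="usywx" (len 5), cursors c1@2 c2@3 c4@3 c3@4, authorship .....
After op 2 (insert('q')): buffer="usqyqqwqx" (len 9), cursors c1@3 c2@6 c4@6 c3@8, authorship ..1.24.3.
After op 3 (insert('j')): buffer="usqjyqqjjwqjx" (len 13), cursors c1@4 c2@9 c4@9 c3@12, authorship ..11.2424.33.
After op 4 (insert('e')): buffer="usqjeyqqjjeewqjex" (len 17), cursors c1@5 c2@12 c4@12 c3@16, authorship ..111.242424.333.
After op 5 (delete): buffer="usqjyqqjjwqjx" (len 13), cursors c1@4 c2@9 c4@9 c3@12, authorship ..11.2424.33.
After op 6 (insert('x')): buffer="usqjxyqqjjxxwqjxx" (len 17), cursors c1@5 c2@12 c4@12 c3@16, authorship ..111.242424.333.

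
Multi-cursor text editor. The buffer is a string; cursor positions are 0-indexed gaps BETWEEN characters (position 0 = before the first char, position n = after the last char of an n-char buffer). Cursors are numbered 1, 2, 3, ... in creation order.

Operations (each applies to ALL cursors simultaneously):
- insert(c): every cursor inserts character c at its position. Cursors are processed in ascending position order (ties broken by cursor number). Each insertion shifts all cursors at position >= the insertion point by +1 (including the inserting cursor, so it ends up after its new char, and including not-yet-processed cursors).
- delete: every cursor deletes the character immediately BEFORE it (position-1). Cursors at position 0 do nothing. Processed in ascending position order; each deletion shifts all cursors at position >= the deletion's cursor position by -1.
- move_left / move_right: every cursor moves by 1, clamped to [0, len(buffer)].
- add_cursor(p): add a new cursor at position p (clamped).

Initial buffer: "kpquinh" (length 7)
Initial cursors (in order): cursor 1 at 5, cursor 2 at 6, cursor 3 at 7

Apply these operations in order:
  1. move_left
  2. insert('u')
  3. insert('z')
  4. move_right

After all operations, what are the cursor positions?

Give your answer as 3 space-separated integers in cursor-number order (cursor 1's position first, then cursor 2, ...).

Answer: 7 10 13

Derivation:
After op 1 (move_left): buffer="kpquinh" (len 7), cursors c1@4 c2@5 c3@6, authorship .......
After op 2 (insert('u')): buffer="kpquuiunuh" (len 10), cursors c1@5 c2@7 c3@9, authorship ....1.2.3.
After op 3 (insert('z')): buffer="kpquuziuznuzh" (len 13), cursors c1@6 c2@9 c3@12, authorship ....11.22.33.
After op 4 (move_right): buffer="kpquuziuznuzh" (len 13), cursors c1@7 c2@10 c3@13, authorship ....11.22.33.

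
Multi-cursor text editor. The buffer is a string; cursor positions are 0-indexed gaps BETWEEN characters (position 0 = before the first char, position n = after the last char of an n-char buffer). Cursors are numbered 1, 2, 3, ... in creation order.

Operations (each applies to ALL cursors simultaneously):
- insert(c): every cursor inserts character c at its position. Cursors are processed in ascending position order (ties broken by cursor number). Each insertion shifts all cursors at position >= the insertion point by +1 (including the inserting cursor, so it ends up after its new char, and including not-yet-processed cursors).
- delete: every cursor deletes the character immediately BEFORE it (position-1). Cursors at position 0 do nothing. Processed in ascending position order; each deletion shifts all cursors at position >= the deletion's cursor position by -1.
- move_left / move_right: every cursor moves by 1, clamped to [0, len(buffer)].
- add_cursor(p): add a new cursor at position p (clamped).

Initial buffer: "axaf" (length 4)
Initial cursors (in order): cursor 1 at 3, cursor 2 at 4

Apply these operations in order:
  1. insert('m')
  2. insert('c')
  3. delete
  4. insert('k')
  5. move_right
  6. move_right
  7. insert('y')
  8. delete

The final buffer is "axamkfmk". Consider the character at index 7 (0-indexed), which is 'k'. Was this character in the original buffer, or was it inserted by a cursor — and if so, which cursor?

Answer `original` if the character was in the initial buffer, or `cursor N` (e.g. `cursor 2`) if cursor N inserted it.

Answer: cursor 2

Derivation:
After op 1 (insert('m')): buffer="axamfm" (len 6), cursors c1@4 c2@6, authorship ...1.2
After op 2 (insert('c')): buffer="axamcfmc" (len 8), cursors c1@5 c2@8, authorship ...11.22
After op 3 (delete): buffer="axamfm" (len 6), cursors c1@4 c2@6, authorship ...1.2
After op 4 (insert('k')): buffer="axamkfmk" (len 8), cursors c1@5 c2@8, authorship ...11.22
After op 5 (move_right): buffer="axamkfmk" (len 8), cursors c1@6 c2@8, authorship ...11.22
After op 6 (move_right): buffer="axamkfmk" (len 8), cursors c1@7 c2@8, authorship ...11.22
After op 7 (insert('y')): buffer="axamkfmyky" (len 10), cursors c1@8 c2@10, authorship ...11.2122
After op 8 (delete): buffer="axamkfmk" (len 8), cursors c1@7 c2@8, authorship ...11.22
Authorship (.=original, N=cursor N): . . . 1 1 . 2 2
Index 7: author = 2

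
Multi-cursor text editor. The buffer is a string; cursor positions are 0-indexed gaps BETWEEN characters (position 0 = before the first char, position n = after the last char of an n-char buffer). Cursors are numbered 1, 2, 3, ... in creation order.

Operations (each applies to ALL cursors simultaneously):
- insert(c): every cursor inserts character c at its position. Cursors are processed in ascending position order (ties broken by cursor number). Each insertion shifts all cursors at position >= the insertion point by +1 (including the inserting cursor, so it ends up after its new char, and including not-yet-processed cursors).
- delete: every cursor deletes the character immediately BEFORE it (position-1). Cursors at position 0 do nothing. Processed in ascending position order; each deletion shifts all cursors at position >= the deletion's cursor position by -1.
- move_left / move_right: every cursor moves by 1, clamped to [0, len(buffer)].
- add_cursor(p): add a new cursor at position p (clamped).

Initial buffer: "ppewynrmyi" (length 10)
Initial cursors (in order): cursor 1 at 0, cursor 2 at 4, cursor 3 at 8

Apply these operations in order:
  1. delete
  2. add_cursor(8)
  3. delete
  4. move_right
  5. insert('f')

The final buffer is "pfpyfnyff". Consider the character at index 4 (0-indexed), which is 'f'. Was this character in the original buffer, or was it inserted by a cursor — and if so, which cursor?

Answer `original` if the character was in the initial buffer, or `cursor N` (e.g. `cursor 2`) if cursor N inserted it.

Answer: cursor 2

Derivation:
After op 1 (delete): buffer="ppeynryi" (len 8), cursors c1@0 c2@3 c3@6, authorship ........
After op 2 (add_cursor(8)): buffer="ppeynryi" (len 8), cursors c1@0 c2@3 c3@6 c4@8, authorship ........
After op 3 (delete): buffer="ppyny" (len 5), cursors c1@0 c2@2 c3@4 c4@5, authorship .....
After op 4 (move_right): buffer="ppyny" (len 5), cursors c1@1 c2@3 c3@5 c4@5, authorship .....
After op 5 (insert('f')): buffer="pfpyfnyff" (len 9), cursors c1@2 c2@5 c3@9 c4@9, authorship .1..2..34
Authorship (.=original, N=cursor N): . 1 . . 2 . . 3 4
Index 4: author = 2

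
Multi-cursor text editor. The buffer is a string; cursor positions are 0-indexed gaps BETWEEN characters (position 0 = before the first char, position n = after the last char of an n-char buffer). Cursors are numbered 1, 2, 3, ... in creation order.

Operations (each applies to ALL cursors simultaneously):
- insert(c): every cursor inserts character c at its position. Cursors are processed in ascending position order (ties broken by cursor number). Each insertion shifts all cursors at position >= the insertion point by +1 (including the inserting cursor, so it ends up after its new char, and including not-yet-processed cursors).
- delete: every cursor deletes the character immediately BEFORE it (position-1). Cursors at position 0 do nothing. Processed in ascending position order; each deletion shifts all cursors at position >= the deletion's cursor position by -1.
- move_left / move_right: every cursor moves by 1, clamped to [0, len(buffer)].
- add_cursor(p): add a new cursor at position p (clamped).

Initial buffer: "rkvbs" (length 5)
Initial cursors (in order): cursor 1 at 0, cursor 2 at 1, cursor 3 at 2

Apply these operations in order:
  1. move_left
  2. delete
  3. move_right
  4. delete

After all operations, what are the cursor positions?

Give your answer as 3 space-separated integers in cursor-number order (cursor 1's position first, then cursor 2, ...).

After op 1 (move_left): buffer="rkvbs" (len 5), cursors c1@0 c2@0 c3@1, authorship .....
After op 2 (delete): buffer="kvbs" (len 4), cursors c1@0 c2@0 c3@0, authorship ....
After op 3 (move_right): buffer="kvbs" (len 4), cursors c1@1 c2@1 c3@1, authorship ....
After op 4 (delete): buffer="vbs" (len 3), cursors c1@0 c2@0 c3@0, authorship ...

Answer: 0 0 0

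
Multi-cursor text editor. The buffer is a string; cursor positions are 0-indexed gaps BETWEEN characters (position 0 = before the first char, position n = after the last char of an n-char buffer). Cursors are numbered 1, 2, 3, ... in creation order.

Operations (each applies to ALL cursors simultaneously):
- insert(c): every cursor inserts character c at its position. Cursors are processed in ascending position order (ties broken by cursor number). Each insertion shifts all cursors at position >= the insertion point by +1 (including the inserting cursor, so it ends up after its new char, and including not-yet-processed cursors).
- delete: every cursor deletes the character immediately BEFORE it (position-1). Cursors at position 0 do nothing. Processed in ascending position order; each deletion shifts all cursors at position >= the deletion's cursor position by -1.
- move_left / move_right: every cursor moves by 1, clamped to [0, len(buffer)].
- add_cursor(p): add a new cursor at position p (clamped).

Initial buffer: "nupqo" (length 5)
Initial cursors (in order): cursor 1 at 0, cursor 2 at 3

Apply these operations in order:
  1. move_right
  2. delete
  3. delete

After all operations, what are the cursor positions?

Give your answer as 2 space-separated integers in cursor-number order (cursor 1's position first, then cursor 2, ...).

Answer: 0 1

Derivation:
After op 1 (move_right): buffer="nupqo" (len 5), cursors c1@1 c2@4, authorship .....
After op 2 (delete): buffer="upo" (len 3), cursors c1@0 c2@2, authorship ...
After op 3 (delete): buffer="uo" (len 2), cursors c1@0 c2@1, authorship ..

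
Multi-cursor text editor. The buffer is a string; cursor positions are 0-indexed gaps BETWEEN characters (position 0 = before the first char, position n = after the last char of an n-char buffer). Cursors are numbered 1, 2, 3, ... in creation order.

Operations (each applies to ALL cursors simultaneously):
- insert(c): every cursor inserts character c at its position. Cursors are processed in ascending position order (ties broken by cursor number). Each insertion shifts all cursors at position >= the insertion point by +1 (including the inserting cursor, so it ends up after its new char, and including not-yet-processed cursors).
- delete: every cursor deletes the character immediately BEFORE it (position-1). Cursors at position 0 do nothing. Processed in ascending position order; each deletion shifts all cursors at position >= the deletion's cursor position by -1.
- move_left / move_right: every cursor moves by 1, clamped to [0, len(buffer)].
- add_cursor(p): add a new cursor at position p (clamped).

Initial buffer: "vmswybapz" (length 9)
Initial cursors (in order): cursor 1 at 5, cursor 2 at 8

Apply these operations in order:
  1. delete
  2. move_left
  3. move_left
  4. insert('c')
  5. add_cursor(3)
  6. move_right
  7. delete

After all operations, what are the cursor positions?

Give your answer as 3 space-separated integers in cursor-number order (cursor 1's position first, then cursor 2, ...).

After op 1 (delete): buffer="vmswbaz" (len 7), cursors c1@4 c2@6, authorship .......
After op 2 (move_left): buffer="vmswbaz" (len 7), cursors c1@3 c2@5, authorship .......
After op 3 (move_left): buffer="vmswbaz" (len 7), cursors c1@2 c2@4, authorship .......
After op 4 (insert('c')): buffer="vmcswcbaz" (len 9), cursors c1@3 c2@6, authorship ..1..2...
After op 5 (add_cursor(3)): buffer="vmcswcbaz" (len 9), cursors c1@3 c3@3 c2@6, authorship ..1..2...
After op 6 (move_right): buffer="vmcswcbaz" (len 9), cursors c1@4 c3@4 c2@7, authorship ..1..2...
After op 7 (delete): buffer="vmwcaz" (len 6), cursors c1@2 c3@2 c2@4, authorship ...2..

Answer: 2 4 2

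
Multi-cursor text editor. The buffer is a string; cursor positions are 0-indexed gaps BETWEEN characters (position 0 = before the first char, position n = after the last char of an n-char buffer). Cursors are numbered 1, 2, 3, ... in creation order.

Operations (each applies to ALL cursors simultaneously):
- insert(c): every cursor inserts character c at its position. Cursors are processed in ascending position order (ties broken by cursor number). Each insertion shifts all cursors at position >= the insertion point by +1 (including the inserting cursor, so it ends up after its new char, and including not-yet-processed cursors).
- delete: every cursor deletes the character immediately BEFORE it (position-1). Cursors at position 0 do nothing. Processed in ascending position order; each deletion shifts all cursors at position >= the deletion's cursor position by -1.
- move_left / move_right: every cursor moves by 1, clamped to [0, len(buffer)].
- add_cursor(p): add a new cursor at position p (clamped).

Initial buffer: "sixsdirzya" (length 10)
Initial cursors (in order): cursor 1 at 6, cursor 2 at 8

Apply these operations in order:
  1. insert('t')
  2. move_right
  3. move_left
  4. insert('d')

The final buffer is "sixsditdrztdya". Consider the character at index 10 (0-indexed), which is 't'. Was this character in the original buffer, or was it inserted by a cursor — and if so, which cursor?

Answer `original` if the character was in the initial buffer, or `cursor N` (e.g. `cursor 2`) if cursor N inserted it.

Answer: cursor 2

Derivation:
After op 1 (insert('t')): buffer="sixsditrztya" (len 12), cursors c1@7 c2@10, authorship ......1..2..
After op 2 (move_right): buffer="sixsditrztya" (len 12), cursors c1@8 c2@11, authorship ......1..2..
After op 3 (move_left): buffer="sixsditrztya" (len 12), cursors c1@7 c2@10, authorship ......1..2..
After op 4 (insert('d')): buffer="sixsditdrztdya" (len 14), cursors c1@8 c2@12, authorship ......11..22..
Authorship (.=original, N=cursor N): . . . . . . 1 1 . . 2 2 . .
Index 10: author = 2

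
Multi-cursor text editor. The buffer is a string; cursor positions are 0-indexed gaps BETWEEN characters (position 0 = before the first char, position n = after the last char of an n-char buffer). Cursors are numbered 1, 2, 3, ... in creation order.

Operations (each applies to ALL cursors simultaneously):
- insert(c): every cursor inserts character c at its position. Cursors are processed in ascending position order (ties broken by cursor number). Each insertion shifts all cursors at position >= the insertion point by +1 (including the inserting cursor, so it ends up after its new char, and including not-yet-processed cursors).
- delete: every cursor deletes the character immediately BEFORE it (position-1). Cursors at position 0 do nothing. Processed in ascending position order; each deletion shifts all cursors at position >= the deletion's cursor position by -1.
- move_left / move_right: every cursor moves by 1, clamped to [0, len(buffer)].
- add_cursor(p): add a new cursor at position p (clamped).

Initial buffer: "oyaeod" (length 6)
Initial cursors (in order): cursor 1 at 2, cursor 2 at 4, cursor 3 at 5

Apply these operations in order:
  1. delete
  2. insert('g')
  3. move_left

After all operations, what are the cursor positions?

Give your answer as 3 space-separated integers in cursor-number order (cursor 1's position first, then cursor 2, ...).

Answer: 1 4 4

Derivation:
After op 1 (delete): buffer="oad" (len 3), cursors c1@1 c2@2 c3@2, authorship ...
After op 2 (insert('g')): buffer="ogaggd" (len 6), cursors c1@2 c2@5 c3@5, authorship .1.23.
After op 3 (move_left): buffer="ogaggd" (len 6), cursors c1@1 c2@4 c3@4, authorship .1.23.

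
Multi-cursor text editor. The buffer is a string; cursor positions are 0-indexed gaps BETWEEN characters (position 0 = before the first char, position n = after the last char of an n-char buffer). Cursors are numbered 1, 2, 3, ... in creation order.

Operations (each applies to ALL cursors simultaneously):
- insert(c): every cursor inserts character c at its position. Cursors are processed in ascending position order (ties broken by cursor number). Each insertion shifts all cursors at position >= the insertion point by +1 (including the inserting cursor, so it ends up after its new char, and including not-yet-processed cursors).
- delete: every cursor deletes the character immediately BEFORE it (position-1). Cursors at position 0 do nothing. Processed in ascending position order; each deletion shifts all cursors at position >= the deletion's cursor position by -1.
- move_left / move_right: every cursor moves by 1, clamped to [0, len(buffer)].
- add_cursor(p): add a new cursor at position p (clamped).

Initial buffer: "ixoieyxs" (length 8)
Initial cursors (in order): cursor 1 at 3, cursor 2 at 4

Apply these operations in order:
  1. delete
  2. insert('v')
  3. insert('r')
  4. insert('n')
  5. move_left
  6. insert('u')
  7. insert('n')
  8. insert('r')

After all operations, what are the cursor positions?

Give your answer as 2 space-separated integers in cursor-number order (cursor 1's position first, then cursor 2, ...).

After op 1 (delete): buffer="ixeyxs" (len 6), cursors c1@2 c2@2, authorship ......
After op 2 (insert('v')): buffer="ixvveyxs" (len 8), cursors c1@4 c2@4, authorship ..12....
After op 3 (insert('r')): buffer="ixvvrreyxs" (len 10), cursors c1@6 c2@6, authorship ..1212....
After op 4 (insert('n')): buffer="ixvvrrnneyxs" (len 12), cursors c1@8 c2@8, authorship ..121212....
After op 5 (move_left): buffer="ixvvrrnneyxs" (len 12), cursors c1@7 c2@7, authorship ..121212....
After op 6 (insert('u')): buffer="ixvvrrnuuneyxs" (len 14), cursors c1@9 c2@9, authorship ..12121122....
After op 7 (insert('n')): buffer="ixvvrrnuunnneyxs" (len 16), cursors c1@11 c2@11, authorship ..1212112122....
After op 8 (insert('r')): buffer="ixvvrrnuunnrrneyxs" (len 18), cursors c1@13 c2@13, authorship ..121211212122....

Answer: 13 13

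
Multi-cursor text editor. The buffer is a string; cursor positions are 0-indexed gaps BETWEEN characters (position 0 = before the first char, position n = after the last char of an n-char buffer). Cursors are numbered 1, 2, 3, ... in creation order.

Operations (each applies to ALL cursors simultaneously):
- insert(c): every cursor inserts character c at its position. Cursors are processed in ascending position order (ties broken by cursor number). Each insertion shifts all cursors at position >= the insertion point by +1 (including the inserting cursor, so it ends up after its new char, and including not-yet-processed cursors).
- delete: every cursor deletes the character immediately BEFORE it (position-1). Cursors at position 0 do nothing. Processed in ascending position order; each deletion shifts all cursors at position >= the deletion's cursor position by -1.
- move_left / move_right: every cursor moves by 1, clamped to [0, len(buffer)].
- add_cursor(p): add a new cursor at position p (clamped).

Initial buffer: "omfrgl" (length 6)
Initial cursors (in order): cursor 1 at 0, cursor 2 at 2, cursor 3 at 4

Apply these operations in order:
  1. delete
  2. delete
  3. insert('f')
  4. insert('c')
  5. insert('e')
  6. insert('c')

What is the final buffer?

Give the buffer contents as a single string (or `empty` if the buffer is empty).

After op 1 (delete): buffer="ofgl" (len 4), cursors c1@0 c2@1 c3@2, authorship ....
After op 2 (delete): buffer="gl" (len 2), cursors c1@0 c2@0 c3@0, authorship ..
After op 3 (insert('f')): buffer="fffgl" (len 5), cursors c1@3 c2@3 c3@3, authorship 123..
After op 4 (insert('c')): buffer="fffcccgl" (len 8), cursors c1@6 c2@6 c3@6, authorship 123123..
After op 5 (insert('e')): buffer="fffccceeegl" (len 11), cursors c1@9 c2@9 c3@9, authorship 123123123..
After op 6 (insert('c')): buffer="fffccceeecccgl" (len 14), cursors c1@12 c2@12 c3@12, authorship 123123123123..

Answer: fffccceeecccgl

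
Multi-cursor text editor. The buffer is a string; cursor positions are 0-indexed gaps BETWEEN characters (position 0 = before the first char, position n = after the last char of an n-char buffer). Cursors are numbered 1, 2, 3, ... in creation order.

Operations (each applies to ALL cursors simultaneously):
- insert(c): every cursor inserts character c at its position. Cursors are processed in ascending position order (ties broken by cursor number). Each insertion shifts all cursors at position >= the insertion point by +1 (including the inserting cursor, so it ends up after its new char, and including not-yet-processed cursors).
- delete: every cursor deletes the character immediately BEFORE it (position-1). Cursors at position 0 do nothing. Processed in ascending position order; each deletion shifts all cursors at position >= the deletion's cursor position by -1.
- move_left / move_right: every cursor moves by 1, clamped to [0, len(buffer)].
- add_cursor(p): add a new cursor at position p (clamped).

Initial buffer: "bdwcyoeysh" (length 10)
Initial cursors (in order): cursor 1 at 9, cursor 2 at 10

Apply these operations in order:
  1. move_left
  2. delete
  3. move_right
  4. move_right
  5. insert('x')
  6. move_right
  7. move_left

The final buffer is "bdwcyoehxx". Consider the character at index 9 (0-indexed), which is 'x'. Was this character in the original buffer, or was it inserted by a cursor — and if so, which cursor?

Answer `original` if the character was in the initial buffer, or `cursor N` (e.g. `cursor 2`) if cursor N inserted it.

After op 1 (move_left): buffer="bdwcyoeysh" (len 10), cursors c1@8 c2@9, authorship ..........
After op 2 (delete): buffer="bdwcyoeh" (len 8), cursors c1@7 c2@7, authorship ........
After op 3 (move_right): buffer="bdwcyoeh" (len 8), cursors c1@8 c2@8, authorship ........
After op 4 (move_right): buffer="bdwcyoeh" (len 8), cursors c1@8 c2@8, authorship ........
After op 5 (insert('x')): buffer="bdwcyoehxx" (len 10), cursors c1@10 c2@10, authorship ........12
After op 6 (move_right): buffer="bdwcyoehxx" (len 10), cursors c1@10 c2@10, authorship ........12
After op 7 (move_left): buffer="bdwcyoehxx" (len 10), cursors c1@9 c2@9, authorship ........12
Authorship (.=original, N=cursor N): . . . . . . . . 1 2
Index 9: author = 2

Answer: cursor 2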